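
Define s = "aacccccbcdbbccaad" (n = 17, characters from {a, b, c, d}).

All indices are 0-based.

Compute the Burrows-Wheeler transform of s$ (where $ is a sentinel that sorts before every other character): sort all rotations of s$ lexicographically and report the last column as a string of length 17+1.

d$caadbcccbcccabac

rank  rotation            last
    0  $aacccccbcdbbccaad  d
    1  aacccccbcdbbccaad$  $
    2  aad$aacccccbcdbbcc  c
    3  acccccbcdbbccaad$a  a
    4  ad$aacccccbcdbbcca  a
    5  bbccaad$aacccccbcd  d
    6  bccaad$aacccccbcdb  b
    7  bcdbbccaad$aaccccc  c
    8  caad$aacccccbcdbbc  c
    9  cbcdbbccaad$aacccc  c
   10  ccaad$aacccccbcdbb  b
   11  ccbcdbbccaad$aaccc  c
   12  cccbcdbbccaad$aacc  c
   13  ccccbcdbbccaad$aac  c
   14  cccccbcdbbccaad$aa  a
   15  cdbbccaad$aacccccb  b
   16  d$aacccccbcdbbccaa  a
   17  dbbccaad$aacccccbc  c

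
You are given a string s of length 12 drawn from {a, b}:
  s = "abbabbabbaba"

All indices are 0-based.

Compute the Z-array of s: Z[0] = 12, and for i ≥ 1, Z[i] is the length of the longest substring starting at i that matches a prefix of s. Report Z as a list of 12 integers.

Z[0]=12
i=1: outside box; Z[1]=0
i=2: outside box; Z[2]=0
i=3: outside box; Z[3]=8 extend→box=[3,11)
i=4: min(r-i=7, Z[1]=0)=0; Z[4]=0
i=5: min(r-i=6, Z[2]=0)=0; Z[5]=0
i=6: min(r-i=5, Z[3]=8)=5; Z[6]=5
i=7: min(r-i=4, Z[4]=0)=0; Z[7]=0
i=8: min(r-i=3, Z[5]=0)=0; Z[8]=0
i=9: min(r-i=2, Z[6]=5)=2; Z[9]=2
i=10: min(r-i=1, Z[7]=0)=0; Z[10]=0
i=11: outside box; Z[11]=1 extend→box=[11,12)

[12, 0, 0, 8, 0, 0, 5, 0, 0, 2, 0, 1]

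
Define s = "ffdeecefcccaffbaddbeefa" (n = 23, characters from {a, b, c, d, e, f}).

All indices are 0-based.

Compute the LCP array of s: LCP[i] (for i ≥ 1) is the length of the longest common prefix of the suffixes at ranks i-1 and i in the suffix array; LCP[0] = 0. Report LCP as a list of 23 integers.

sorted suffixes:
  #0 SA[0]=22  'a'
  #1 SA[1]=15  'addbeefa'
  #2 SA[2]=11  'affbaddbeefa'
  #3 SA[3]=14  'baddbeefa'
  #4 SA[4]=18  'beefa'
  #5 SA[5]=10  'caffbaddbeefa'
  #6 SA[6]=9  'ccaffbaddbeefa'
  #7 SA[7]=8  'cccaffbaddbeefa'
  #8 SA[8]=5  'cefcccaffbaddbeefa'
  #9 SA[9]=17  'dbeefa'
  #10 SA[10]=16  'ddbeefa'
  #11 SA[11]=2  'deecefcccaffbaddbeefa'
  #12 SA[12]=4  'ecefcccaffbaddbeefa'
  #13 SA[13]=3  'eecefcccaffbaddbeefa'
  #14 SA[14]=19  'eefa'
  #15 SA[15]=20  'efa'
  #16 SA[16]=6  'efcccaffbaddbeefa'
  #17 SA[17]=21  'fa'
  #18 SA[18]=13  'fbaddbeefa'
  #19 SA[19]=7  'fcccaffbaddbeefa'
  #20 SA[20]=1  'fdeecefcccaffbaddbeefa'
  #21 SA[21]=12  'ffbaddbeefa'
  #22 SA[22]=0  'ffdeecefcccaffbaddbeefa'

SA = [22, 15, 11, 14, 18, 10, 9, 8, 5, 17, 16, 2, 4, 3, 19, 20, 6, 21, 13, 7, 1, 12, 0]
rank  pair      lcp
   1  s[22:],s[15:]  1  'a'
   2  s[15:],s[11:]  1  'a'
   3  s[11:],s[14:]  0  ''
   4  s[14:],s[18:]  1  'b'
   5  s[18:],s[10:]  0  ''
   6  s[10:],s[9:]  1  'c'
   7  s[9:],s[8:]  2  'cc'
   8  s[8:],s[5:]  1  'c'
   9  s[5:],s[17:]  0  ''
  10  s[17:],s[16:]  1  'd'
  11  s[16:],s[2:]  1  'd'
  12  s[2:],s[4:]  0  ''
  13  s[4:],s[3:]  1  'e'
  14  s[3:],s[19:]  2  'ee'
  15  s[19:],s[20:]  1  'e'
  16  s[20:],s[6:]  2  'ef'
  17  s[6:],s[21:]  0  ''
  18  s[21:],s[13:]  1  'f'
  19  s[13:],s[7:]  1  'f'
  20  s[7:],s[1:]  1  'f'
  21  s[1:],s[12:]  1  'f'
  22  s[12:],s[0:]  2  'ff'

[0, 1, 1, 0, 1, 0, 1, 2, 1, 0, 1, 1, 0, 1, 2, 1, 2, 0, 1, 1, 1, 1, 2]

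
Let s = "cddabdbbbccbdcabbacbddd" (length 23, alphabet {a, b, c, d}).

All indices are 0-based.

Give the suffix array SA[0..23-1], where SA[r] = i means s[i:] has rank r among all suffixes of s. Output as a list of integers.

rank | idx | suffix
   0 |  14 | abbacbddd
   1 |   3 | abdbbbccbdcabbacbddd
   2 |  17 | acbddd
   3 |  16 | bacbddd
   4 |  15 | bbacbddd
   5 |   6 | bbbccbdcabbacbddd
   6 |   7 | bbccbdcabbacbddd
   7 |   8 | bccbdcabbacbddd
   8 |   4 | bdbbbccbdcabbacbddd
   9 |  11 | bdcabbacbddd
  10 |  19 | bddd
  11 |  13 | cabbacbddd
  12 |  10 | cbdcabbacbddd
  13 |  18 | cbddd
  14 |   9 | ccbdcabbacbddd
  15 |   0 | cddabdbbbccbdcabbacbddd
  16 |  22 | d
  17 |   2 | dabdbbbccbdcabbacbddd
  18 |   5 | dbbbccbdcabbacbddd
  19 |  12 | dcabbacbddd
  20 |  21 | dd
  21 |   1 | ddabdbbbccbdcabbacbddd
  22 |  20 | ddd

[14, 3, 17, 16, 15, 6, 7, 8, 4, 11, 19, 13, 10, 18, 9, 0, 22, 2, 5, 12, 21, 1, 20]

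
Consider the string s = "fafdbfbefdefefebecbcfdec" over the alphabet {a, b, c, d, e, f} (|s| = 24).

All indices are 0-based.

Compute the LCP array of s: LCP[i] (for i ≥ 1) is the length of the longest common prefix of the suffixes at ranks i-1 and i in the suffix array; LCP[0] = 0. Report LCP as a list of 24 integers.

rank | idx | suffix
   0 |   1 | afdbfbefdefefebecbcfdec
   1 |  18 | bcfdec
   2 |  15 | becbcfdec
   3 |   6 | befdefefebecbcfdec
   4 |   4 | bfbefdefefebecbcfdec
   5 |  23 | c
   6 |  17 | cbcfdec
   7 |  19 | cfdec
   8 |   3 | dbfbefdefefebecbcfdec
   9 |  21 | dec
  10 |   9 | defefebecbcfdec
  11 |  14 | ebecbcfdec
  12 |  22 | ec
  13 |  16 | ecbcfdec
  14 |   7 | efdefefebecbcfdec
  15 |  12 | efebecbcfdec
  16 |  10 | efefebecbcfdec
  17 |   0 | fafdbfbefdefefebecbcfdec
  18 |   5 | fbefdefefebecbcfdec
  19 |   2 | fdbfbefdefefebecbcfdec
  20 |  20 | fdec
  21 |   8 | fdefefebecbcfdec
  22 |  13 | febecbcfdec
  23 |  11 | fefebecbcfdec

SA = [1, 18, 15, 6, 4, 23, 17, 19, 3, 21, 9, 14, 22, 16, 7, 12, 10, 0, 5, 2, 20, 8, 13, 11]
rank  pair      lcp
   1  s[1:],s[18:]  0  ''
   2  s[18:],s[15:]  1  'b'
   3  s[15:],s[6:]  2  'be'
   4  s[6:],s[4:]  1  'b'
   5  s[4:],s[23:]  0  ''
   6  s[23:],s[17:]  1  'c'
   7  s[17:],s[19:]  1  'c'
   8  s[19:],s[3:]  0  ''
   9  s[3:],s[21:]  1  'd'
  10  s[21:],s[9:]  2  'de'
  11  s[9:],s[14:]  0  ''
  12  s[14:],s[22:]  1  'e'
  13  s[22:],s[16:]  2  'ec'
  14  s[16:],s[7:]  1  'e'
  15  s[7:],s[12:]  2  'ef'
  16  s[12:],s[10:]  3  'efe'
  17  s[10:],s[0:]  0  ''
  18  s[0:],s[5:]  1  'f'
  19  s[5:],s[2:]  1  'f'
  20  s[2:],s[20:]  2  'fd'
  21  s[20:],s[8:]  3  'fde'
  22  s[8:],s[13:]  1  'f'
  23  s[13:],s[11:]  2  'fe'

[0, 0, 1, 2, 1, 0, 1, 1, 0, 1, 2, 0, 1, 2, 1, 2, 3, 0, 1, 1, 2, 3, 1, 2]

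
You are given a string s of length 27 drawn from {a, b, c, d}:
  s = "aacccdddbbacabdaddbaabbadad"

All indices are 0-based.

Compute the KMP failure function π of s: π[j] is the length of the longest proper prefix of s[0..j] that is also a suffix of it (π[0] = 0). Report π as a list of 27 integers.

π[0] = 0
j=1 s[j]='a': π[1]=1 (border 'a')
j=2 s[j]='c': k: 1→0; π[2]=0 (border '')
j=3 s[j]='c': π[3]=0 (border '')
j=4 s[j]='c': π[4]=0 (border '')
j=5 s[j]='d': π[5]=0 (border '')
j=6 s[j]='d': π[6]=0 (border '')
j=7 s[j]='d': π[7]=0 (border '')
j=8 s[j]='b': π[8]=0 (border '')
j=9 s[j]='b': π[9]=0 (border '')
j=10 s[j]='a': π[10]=1 (border 'a')
j=11 s[j]='c': k: 1→0; π[11]=0 (border '')
j=12 s[j]='a': π[12]=1 (border 'a')
j=13 s[j]='b': k: 1→0; π[13]=0 (border '')
j=14 s[j]='d': π[14]=0 (border '')
j=15 s[j]='a': π[15]=1 (border 'a')
j=16 s[j]='d': k: 1→0; π[16]=0 (border '')
j=17 s[j]='d': π[17]=0 (border '')
j=18 s[j]='b': π[18]=0 (border '')
j=19 s[j]='a': π[19]=1 (border 'a')
j=20 s[j]='a': π[20]=2 (border 'aa')
j=21 s[j]='b': k: 2→1→0; π[21]=0 (border '')
j=22 s[j]='b': π[22]=0 (border '')
j=23 s[j]='a': π[23]=1 (border 'a')
j=24 s[j]='d': k: 1→0; π[24]=0 (border '')
j=25 s[j]='a': π[25]=1 (border 'a')
j=26 s[j]='d': k: 1→0; π[26]=0 (border '')

[0, 1, 0, 0, 0, 0, 0, 0, 0, 0, 1, 0, 1, 0, 0, 1, 0, 0, 0, 1, 2, 0, 0, 1, 0, 1, 0]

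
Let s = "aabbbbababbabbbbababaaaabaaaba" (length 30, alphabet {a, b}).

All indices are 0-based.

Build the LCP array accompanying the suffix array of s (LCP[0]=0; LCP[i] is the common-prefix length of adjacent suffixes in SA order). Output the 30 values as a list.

[0, 1, 3, 5, 2, 4, 3, 1, 3, 5, 3, 4, 2, 3, 9, 0, 2, 4, 2, 4, 5, 3, 4, 1, 6, 4, 2, 7, 3, 8]

rank→(start, suffix):
  0 → (29, 'a')
  1 → (20, 'aaaabaaaba')
  2 → (25, 'aaaba')
  3 → (21, 'aaabaaaba')
  4 → (26, 'aaba')
  5 → (22, 'aabaaaba')
  6 → (0, 'aabbbbababbabbbbababaaaabaaaba')
  7 → (27, 'aba')
  8 → (18, 'abaaaabaaaba')
  9 → (23, 'abaaaba')
  10 → (16, 'ababaaaabaaaba')
  11 → (6, 'ababbabbbbababaaaabaaaba')
  12 → (8, 'abbabbbbababaaaabaaaba')
  13 → (11, 'abbbbababaaaabaaaba')
  14 → (1, 'abbbbababbabbbbababaaaabaaaba')
  15 → (28, 'ba')
  16 → (19, 'baaaabaaaba')
  17 → (24, 'baaaba')
  18 → (17, 'babaaaabaaaba')
  19 → (15, 'bababaaaabaaaba')
  20 → (5, 'bababbabbbbababaaaabaaaba')
  21 → (7, 'babbabbbbababaaaabaaaba')
  22 → (10, 'babbbbababaaaabaaaba')
  23 → (14, 'bbababaaaabaaaba')
  24 → (4, 'bbababbabbbbababaaaabaaaba')
  25 → (9, 'bbabbbbababaaaabaaaba')
  26 → (13, 'bbbababaaaabaaaba')
  27 → (3, 'bbbababbabbbbababaaaabaaaba')
  28 → (12, 'bbbbababaaaabaaaba')
  29 → (2, 'bbbbababbabbbbababaaaabaaaba')

SA = [29, 20, 25, 21, 26, 22, 0, 27, 18, 23, 16, 6, 8, 11, 1, 28, 19, 24, 17, 15, 5, 7, 10, 14, 4, 9, 13, 3, 12, 2]
[i] adj suffixes → lcp
  [1] 29/20 → 1 ('a')
  [2] 20/25 → 3 ('aaa')
  [3] 25/21 → 5 ('aaaba')
  [4] 21/26 → 2 ('aa')
  [5] 26/22 → 4 ('aaba')
  [6] 22/0 → 3 ('aab')
  [7] 0/27 → 1 ('a')
  [8] 27/18 → 3 ('aba')
  [9] 18/23 → 5 ('abaaa')
  [10] 23/16 → 3 ('aba')
  [11] 16/6 → 4 ('abab')
  [12] 6/8 → 2 ('ab')
  [13] 8/11 → 3 ('abb')
  [14] 11/1 → 9 ('abbbbabab')
  [15] 1/28 → 0 ('')
  [16] 28/19 → 2 ('ba')
  [17] 19/24 → 4 ('baaa')
  [18] 24/17 → 2 ('ba')
  [19] 17/15 → 4 ('baba')
  [20] 15/5 → 5 ('babab')
  [21] 5/7 → 3 ('bab')
  [22] 7/10 → 4 ('babb')
  [23] 10/14 → 1 ('b')
  [24] 14/4 → 6 ('bbabab')
  [25] 4/9 → 4 ('bbab')
  [26] 9/13 → 2 ('bb')
  [27] 13/3 → 7 ('bbbabab')
  [28] 3/12 → 3 ('bbb')
  [29] 12/2 → 8 ('bbbbabab')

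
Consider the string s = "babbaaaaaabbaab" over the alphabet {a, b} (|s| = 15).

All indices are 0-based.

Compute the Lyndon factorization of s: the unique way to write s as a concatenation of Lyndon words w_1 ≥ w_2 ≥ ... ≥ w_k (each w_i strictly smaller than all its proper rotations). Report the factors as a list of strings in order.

emit factor 1: 'b' (i=0, period=1)
emit factor 2: 'abb' (i=1, period=3)
emit factor 3: 'aaaaaabbaab' (i=4, period=11)

["b", "abb", "aaaaaabbaab"]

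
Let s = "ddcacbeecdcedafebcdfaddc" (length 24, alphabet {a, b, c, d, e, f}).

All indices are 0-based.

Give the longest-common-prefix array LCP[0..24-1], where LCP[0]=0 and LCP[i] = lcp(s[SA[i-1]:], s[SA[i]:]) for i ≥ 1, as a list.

sorted suffixes:
  #0 SA[0]=3  'acbeecdcedafebcdfaddc'
  #1 SA[1]=20  'addc'
  #2 SA[2]=13  'afebcdfaddc'
  #3 SA[3]=16  'bcdfaddc'
  #4 SA[4]=5  'beecdcedafebcdfaddc'
  #5 SA[5]=23  'c'
  #6 SA[6]=2  'cacbeecdcedafebcdfaddc'
  #7 SA[7]=4  'cbeecdcedafebcdfaddc'
  #8 SA[8]=8  'cdcedafebcdfaddc'
  #9 SA[9]=17  'cdfaddc'
  #10 SA[10]=10  'cedafebcdfaddc'
  #11 SA[11]=12  'dafebcdfaddc'
  #12 SA[12]=22  'dc'
  #13 SA[13]=1  'dcacbeecdcedafebcdfaddc'
  #14 SA[14]=9  'dcedafebcdfaddc'
  #15 SA[15]=21  'ddc'
  #16 SA[16]=0  'ddcacbeecdcedafebcdfaddc'
  #17 SA[17]=18  'dfaddc'
  #18 SA[18]=15  'ebcdfaddc'
  #19 SA[19]=7  'ecdcedafebcdfaddc'
  #20 SA[20]=11  'edafebcdfaddc'
  #21 SA[21]=6  'eecdcedafebcdfaddc'
  #22 SA[22]=19  'faddc'
  #23 SA[23]=14  'febcdfaddc'

SA = [3, 20, 13, 16, 5, 23, 2, 4, 8, 17, 10, 12, 22, 1, 9, 21, 0, 18, 15, 7, 11, 6, 19, 14]
rank  pair      lcp
   1  s[3:],s[20:]  1  'a'
   2  s[20:],s[13:]  1  'a'
   3  s[13:],s[16:]  0  ''
   4  s[16:],s[5:]  1  'b'
   5  s[5:],s[23:]  0  ''
   6  s[23:],s[2:]  1  'c'
   7  s[2:],s[4:]  1  'c'
   8  s[4:],s[8:]  1  'c'
   9  s[8:],s[17:]  2  'cd'
  10  s[17:],s[10:]  1  'c'
  11  s[10:],s[12:]  0  ''
  12  s[12:],s[22:]  1  'd'
  13  s[22:],s[1:]  2  'dc'
  14  s[1:],s[9:]  2  'dc'
  15  s[9:],s[21:]  1  'd'
  16  s[21:],s[0:]  3  'ddc'
  17  s[0:],s[18:]  1  'd'
  18  s[18:],s[15:]  0  ''
  19  s[15:],s[7:]  1  'e'
  20  s[7:],s[11:]  1  'e'
  21  s[11:],s[6:]  1  'e'
  22  s[6:],s[19:]  0  ''
  23  s[19:],s[14:]  1  'f'

[0, 1, 1, 0, 1, 0, 1, 1, 1, 2, 1, 0, 1, 2, 2, 1, 3, 1, 0, 1, 1, 1, 0, 1]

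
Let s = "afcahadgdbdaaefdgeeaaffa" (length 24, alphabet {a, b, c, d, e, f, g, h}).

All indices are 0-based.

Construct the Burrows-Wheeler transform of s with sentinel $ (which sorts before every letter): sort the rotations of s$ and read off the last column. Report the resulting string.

rank  rotation                   last
    0  $afcahadgdbdaaefdgeeaaffa  a
    1  a$afcahadgdbdaaefdgeeaaff  f
    2  aaefdgeeaaffa$afcahadgdbd  d
    3  aaffa$afcahadgdbdaaefdgee  e
    4  adgdbdaaefdgeeaaffa$afcah  h
    5  aefdgeeaaffa$afcahadgdbda  a
    6  afcahadgdbdaaefdgeeaaffa$  $
    7  affa$afcahadgdbdaaefdgeea  a
    8  ahadgdbdaaefdgeeaaffa$afc  c
    9  bdaaefdgeeaaffa$afcahadgd  d
   10  cahadgdbdaaefdgeeaaffa$af  f
   11  daaefdgeeaaffa$afcahadgdb  b
   12  dbdaaefdgeeaaffa$afcahadg  g
   13  dgdbdaaefdgeeaaffa$afcaha  a
   14  dgeeaaffa$afcahadgdbdaaef  f
   15  eaaffa$afcahadgdbdaaefdge  e
   16  eeaaffa$afcahadgdbdaaefdg  g
   17  efdgeeaaffa$afcahadgdbdaa  a
   18  fa$afcahadgdbdaaefdgeeaaf  f
   19  fcahadgdbdaaefdgeeaaffa$a  a
   20  fdgeeaaffa$afcahadgdbdaae  e
   21  ffa$afcahadgdbdaaefdgeeaa  a
   22  gdbdaaefdgeeaaffa$afcahad  d
   23  geeaaffa$afcahadgdbdaaefd  d
   24  hadgdbdaaefdgeeaaffa$afca  a

afdeha$acdfbgafegafaeadda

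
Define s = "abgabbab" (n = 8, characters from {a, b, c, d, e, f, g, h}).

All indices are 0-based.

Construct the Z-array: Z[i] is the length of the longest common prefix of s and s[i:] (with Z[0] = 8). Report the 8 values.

Z[0]=8
i=1: outside box; Z[1]=0
i=2: outside box; Z[2]=0
i=3: outside box; Z[3]=2 extend→box=[3,5)
i=4: min(r-i=1, Z[1]=0)=0; Z[4]=0
i=5: outside box; Z[5]=0
i=6: outside box; Z[6]=2 extend→box=[6,8)
i=7: min(r-i=1, Z[1]=0)=0; Z[7]=0

[8, 0, 0, 2, 0, 0, 2, 0]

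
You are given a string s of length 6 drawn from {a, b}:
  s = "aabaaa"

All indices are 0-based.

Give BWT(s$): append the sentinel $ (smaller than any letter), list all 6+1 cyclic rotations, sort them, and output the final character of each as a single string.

aaab$aa

rank  rotation last
    0  $aabaaa  a
    1  a$aabaa  a
    2  aa$aaba  a
    3  aaa$aab  b
    4  aabaaa$  $
    5  abaaa$a  a
    6  baaa$aa  a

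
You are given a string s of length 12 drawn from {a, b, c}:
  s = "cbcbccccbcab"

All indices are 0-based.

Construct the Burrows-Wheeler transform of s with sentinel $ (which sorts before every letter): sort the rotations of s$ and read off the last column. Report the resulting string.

rank  rotation       last
    0  $cbcbccccbcab  b
    1  ab$cbcbccccbc  c
    2  b$cbcbccccbca  a
    3  bcab$cbcbcccc  c
    4  bcbccccbcab$c  c
    5  bccccbcab$cbc  c
    6  cab$cbcbccccb  b
    7  cbcab$cbcbccc  c
    8  cbcbccccbcab$  $
    9  cbccccbcab$cb  b
   10  ccbcab$cbcbcc  c
   11  cccbcab$cbcbc  c
   12  ccccbcab$cbcb  b

bcacccbc$bccb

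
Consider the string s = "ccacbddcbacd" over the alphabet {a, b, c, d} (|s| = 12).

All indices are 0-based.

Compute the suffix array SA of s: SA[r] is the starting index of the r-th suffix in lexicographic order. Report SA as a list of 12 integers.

rank→(start, suffix):
  0 → (2, 'acbddcbacd')
  1 → (9, 'acd')
  2 → (8, 'bacd')
  3 → (4, 'bddcbacd')
  4 → (1, 'cacbddcbacd')
  5 → (7, 'cbacd')
  6 → (3, 'cbddcbacd')
  7 → (0, 'ccacbddcbacd')
  8 → (10, 'cd')
  9 → (11, 'd')
  10 → (6, 'dcbacd')
  11 → (5, 'ddcbacd')

[2, 9, 8, 4, 1, 7, 3, 0, 10, 11, 6, 5]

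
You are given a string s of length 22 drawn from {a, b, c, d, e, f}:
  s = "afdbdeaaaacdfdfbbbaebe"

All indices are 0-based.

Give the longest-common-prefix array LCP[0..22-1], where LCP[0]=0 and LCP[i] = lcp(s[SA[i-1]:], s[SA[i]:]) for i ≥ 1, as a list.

[0, 3, 2, 1, 1, 1, 0, 1, 2, 1, 1, 0, 0, 1, 1, 2, 0, 1, 1, 0, 1, 2]

sorted suffixes:
  #0 SA[0]=6  'aaaacdfdfbbbaebe'
  #1 SA[1]=7  'aaacdfdfbbbaebe'
  #2 SA[2]=8  'aacdfdfbbbaebe'
  #3 SA[3]=9  'acdfdfbbbaebe'
  #4 SA[4]=18  'aebe'
  #5 SA[5]=0  'afdbdeaaaacdfdfbbbaebe'
  #6 SA[6]=17  'baebe'
  #7 SA[7]=16  'bbaebe'
  #8 SA[8]=15  'bbbaebe'
  #9 SA[9]=3  'bdeaaaacdfdfbbbaebe'
  #10 SA[10]=20  'be'
  #11 SA[11]=10  'cdfdfbbbaebe'
  #12 SA[12]=2  'dbdeaaaacdfdfbbbaebe'
  #13 SA[13]=4  'deaaaacdfdfbbbaebe'
  #14 SA[14]=13  'dfbbbaebe'
  #15 SA[15]=11  'dfdfbbbaebe'
  #16 SA[16]=21  'e'
  #17 SA[17]=5  'eaaaacdfdfbbbaebe'
  #18 SA[18]=19  'ebe'
  #19 SA[19]=14  'fbbbaebe'
  #20 SA[20]=1  'fdbdeaaaacdfdfbbbaebe'
  #21 SA[21]=12  'fdfbbbaebe'

SA = [6, 7, 8, 9, 18, 0, 17, 16, 15, 3, 20, 10, 2, 4, 13, 11, 21, 5, 19, 14, 1, 12]
rank  pair      lcp
   1  s[6:],s[7:]  3  'aaa'
   2  s[7:],s[8:]  2  'aa'
   3  s[8:],s[9:]  1  'a'
   4  s[9:],s[18:]  1  'a'
   5  s[18:],s[0:]  1  'a'
   6  s[0:],s[17:]  0  ''
   7  s[17:],s[16:]  1  'b'
   8  s[16:],s[15:]  2  'bb'
   9  s[15:],s[3:]  1  'b'
  10  s[3:],s[20:]  1  'b'
  11  s[20:],s[10:]  0  ''
  12  s[10:],s[2:]  0  ''
  13  s[2:],s[4:]  1  'd'
  14  s[4:],s[13:]  1  'd'
  15  s[13:],s[11:]  2  'df'
  16  s[11:],s[21:]  0  ''
  17  s[21:],s[5:]  1  'e'
  18  s[5:],s[19:]  1  'e'
  19  s[19:],s[14:]  0  ''
  20  s[14:],s[1:]  1  'f'
  21  s[1:],s[12:]  2  'fd'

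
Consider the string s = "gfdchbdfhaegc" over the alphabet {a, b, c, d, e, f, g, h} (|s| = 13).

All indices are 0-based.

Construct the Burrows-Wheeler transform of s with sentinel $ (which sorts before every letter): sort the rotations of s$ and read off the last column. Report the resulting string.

rank  rotation        last
    0  $gfdchbdfhaegc  c
    1  aegc$gfdchbdfh  h
    2  bdfhaegc$gfdch  h
    3  c$gfdchbdfhaeg  g
    4  chbdfhaegc$gfd  d
    5  dchbdfhaegc$gf  f
    6  dfhaegc$gfdchb  b
    7  egc$gfdchbdfha  a
    8  fdchbdfhaegc$g  g
    9  fhaegc$gfdchbd  d
   10  gc$gfdchbdfhae  e
   11  gfdchbdfhaegc$  $
   12  haegc$gfdchbdf  f
   13  hbdfhaegc$gfdc  c

chhgdfbagde$fc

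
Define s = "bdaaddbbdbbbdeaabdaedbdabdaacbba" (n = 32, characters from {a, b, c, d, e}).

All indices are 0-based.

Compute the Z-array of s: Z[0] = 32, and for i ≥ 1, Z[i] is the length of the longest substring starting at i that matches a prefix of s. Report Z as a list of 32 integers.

[32, 0, 0, 0, 0, 0, 1, 2, 0, 1, 1, 2, 0, 0, 0, 0, 3, 0, 0, 0, 0, 3, 0, 0, 4, 0, 0, 0, 0, 1, 1, 0]

Z[0]=32
i=1: outside box; Z[1]=0
i=2: outside box; Z[2]=0
i=3: outside box; Z[3]=0
i=4: outside box; Z[4]=0
i=5: outside box; Z[5]=0
i=6: outside box; Z[6]=1 grow→box=[6,7)
i=7: outside box; Z[7]=2 grow→box=[7,9)
i=8: min(r-i=1, Z[1]=0)=0; Z[8]=0
i=9: outside box; Z[9]=1 grow→box=[9,10)
i=10: outside box; Z[10]=1 grow→box=[10,11)
i=11: outside box; Z[11]=2 grow→box=[11,13)
i=12: min(r-i=1, Z[1]=0)=0; Z[12]=0
i=13: outside box; Z[13]=0
i=14: outside box; Z[14]=0
i=15: outside box; Z[15]=0
i=16: outside box; Z[16]=3 grow→box=[16,19)
i=17: min(r-i=2, Z[1]=0)=0; Z[17]=0
i=18: min(r-i=1, Z[2]=0)=0; Z[18]=0
i=19: outside box; Z[19]=0
i=20: outside box; Z[20]=0
i=21: outside box; Z[21]=3 grow→box=[21,24)
i=22: min(r-i=2, Z[1]=0)=0; Z[22]=0
i=23: min(r-i=1, Z[2]=0)=0; Z[23]=0
i=24: outside box; Z[24]=4 grow→box=[24,28)
i=25: min(r-i=3, Z[1]=0)=0; Z[25]=0
i=26: min(r-i=2, Z[2]=0)=0; Z[26]=0
i=27: min(r-i=1, Z[3]=0)=0; Z[27]=0
i=28: outside box; Z[28]=0
i=29: outside box; Z[29]=1 grow→box=[29,30)
i=30: outside box; Z[30]=1 grow→box=[30,31)
i=31: outside box; Z[31]=0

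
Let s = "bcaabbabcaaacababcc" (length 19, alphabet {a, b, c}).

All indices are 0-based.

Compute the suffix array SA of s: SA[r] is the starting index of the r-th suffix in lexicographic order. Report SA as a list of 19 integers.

[9, 2, 10, 13, 3, 6, 15, 11, 5, 14, 4, 7, 0, 16, 18, 8, 1, 12, 17]

sorted suffixes:
  #0 SA[0]=9  'aaacababcc'
  #1 SA[1]=2  'aabbabcaaacababcc'
  #2 SA[2]=10  'aacababcc'
  #3 SA[3]=13  'ababcc'
  #4 SA[4]=3  'abbabcaaacababcc'
  #5 SA[5]=6  'abcaaacababcc'
  #6 SA[6]=15  'abcc'
  #7 SA[7]=11  'acababcc'
  #8 SA[8]=5  'babcaaacababcc'
  #9 SA[9]=14  'babcc'
  #10 SA[10]=4  'bbabcaaacababcc'
  #11 SA[11]=7  'bcaaacababcc'
  #12 SA[12]=0  'bcaabbabcaaacababcc'
  #13 SA[13]=16  'bcc'
  #14 SA[14]=18  'c'
  #15 SA[15]=8  'caaacababcc'
  #16 SA[16]=1  'caabbabcaaacababcc'
  #17 SA[17]=12  'cababcc'
  #18 SA[18]=17  'cc'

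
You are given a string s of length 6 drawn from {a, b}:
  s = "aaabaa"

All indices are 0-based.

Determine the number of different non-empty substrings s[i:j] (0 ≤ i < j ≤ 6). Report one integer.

rank | idx | suffix
   0 |   5 | a
   1 |   4 | aa
   2 |   0 | aaabaa
   3 |   1 | aabaa
   4 |   2 | abaa
   5 |   3 | baa

SA = [5, 4, 0, 1, 2, 3]
rank  pair      lcp
   1  s[5:],s[4:]  1  'a'
   2  s[4:],s[0:]  2  'aa'
   3  s[0:],s[1:]  2  'aa'
   4  s[1:],s[2:]  1  'a'
   5  s[2:],s[3:]  0  ''

n(n+1)/2 = 6·7/2 = 21
Σ LCP = 0 + 1 + 2 + 2 + 1 + 0 = 6
distinct = 21 − 6 = 15

15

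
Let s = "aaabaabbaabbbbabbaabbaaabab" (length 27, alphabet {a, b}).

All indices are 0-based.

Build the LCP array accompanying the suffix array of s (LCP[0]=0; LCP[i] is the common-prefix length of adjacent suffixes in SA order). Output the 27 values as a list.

[0, 5, 2, 4, 3, 6, 4, 1, 2, 3, 2, 5, 7, 3, 0, 1, 3, 7, 5, 2, 3, 1, 4, 6, 3, 2, 3]

rank→(start, suffix):
  0 → (0, 'aaabaabbaabbbbabbaabbaaabab')
  1 → (21, 'aaabab')
  2 → (1, 'aabaabbaabbbbabbaabbaaabab')
  3 → (22, 'aabab')
  4 → (17, 'aabbaaabab')
  5 → (4, 'aabbaabbbbabbaabbaaabab')
  6 → (8, 'aabbbbabbaabbaaabab')
  7 → (25, 'ab')
  8 → (2, 'abaabbaabbbbabbaabbaaabab')
  9 → (23, 'abab')
  10 → (18, 'abbaaabab')
  11 → (14, 'abbaabbaaabab')
  12 → (5, 'abbaabbbbabbaabbaaabab')
  13 → (9, 'abbbbabbaabbaaabab')
  14 → (26, 'b')
  15 → (20, 'baaabab')
  16 → (16, 'baabbaaabab')
  17 → (3, 'baabbaabbbbabbaabbaaabab')
  18 → (7, 'baabbbbabbaabbaaabab')
  19 → (24, 'bab')
  20 → (13, 'babbaabbaaabab')
  21 → (19, 'bbaaabab')
  22 → (15, 'bbaabbaaabab')
  23 → (6, 'bbaabbbbabbaabbaaabab')
  24 → (12, 'bbabbaabbaaabab')
  25 → (11, 'bbbabbaabbaaabab')
  26 → (10, 'bbbbabbaabbaaabab')

SA = [0, 21, 1, 22, 17, 4, 8, 25, 2, 23, 18, 14, 5, 9, 26, 20, 16, 3, 7, 24, 13, 19, 15, 6, 12, 11, 10]
rank  pair      lcp
   1  s[0:],s[21:]  5  'aaaba'
   2  s[21:],s[1:]  2  'aa'
   3  s[1:],s[22:]  4  'aaba'
   4  s[22:],s[17:]  3  'aab'
   5  s[17:],s[4:]  6  'aabbaa'
   6  s[4:],s[8:]  4  'aabb'
   7  s[8:],s[25:]  1  'a'
   8  s[25:],s[2:]  2  'ab'
   9  s[2:],s[23:]  3  'aba'
  10  s[23:],s[18:]  2  'ab'
  11  s[18:],s[14:]  5  'abbaa'
  12  s[14:],s[5:]  7  'abbaabb'
  13  s[5:],s[9:]  3  'abb'
  14  s[9:],s[26:]  0  ''
  15  s[26:],s[20:]  1  'b'
  16  s[20:],s[16:]  3  'baa'
  17  s[16:],s[3:]  7  'baabbaa'
  18  s[3:],s[7:]  5  'baabb'
  19  s[7:],s[24:]  2  'ba'
  20  s[24:],s[13:]  3  'bab'
  21  s[13:],s[19:]  1  'b'
  22  s[19:],s[15:]  4  'bbaa'
  23  s[15:],s[6:]  6  'bbaabb'
  24  s[6:],s[12:]  3  'bba'
  25  s[12:],s[11:]  2  'bb'
  26  s[11:],s[10:]  3  'bbb'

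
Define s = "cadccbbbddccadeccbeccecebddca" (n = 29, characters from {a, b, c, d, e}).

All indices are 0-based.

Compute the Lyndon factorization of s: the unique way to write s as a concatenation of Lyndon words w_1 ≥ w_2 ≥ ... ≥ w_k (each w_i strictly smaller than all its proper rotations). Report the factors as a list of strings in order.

["c", "adccbbbddccadeccbeccecebddc", "a"]

emit factor 1: 'c' (i=0, period=1)
emit factor 2: 'adccbbbddccadeccbeccecebddc' (i=1, period=27)
emit factor 3: 'a' (i=28, period=1)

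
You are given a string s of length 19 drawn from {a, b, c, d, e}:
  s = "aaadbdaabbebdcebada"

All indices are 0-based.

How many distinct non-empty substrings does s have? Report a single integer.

170

rank | idx | suffix
   0 |  18 | a
   1 |   0 | aaadbdaabbebdcebada
   2 |   6 | aabbebdcebada
   3 |   1 | aadbdaabbebdcebada
   4 |   7 | abbebdcebada
   5 |  16 | ada
   6 |   2 | adbdaabbebdcebada
   7 |  15 | bada
   8 |   8 | bbebdcebada
   9 |   4 | bdaabbebdcebada
  10 |  11 | bdcebada
  11 |   9 | bebdcebada
  12 |  13 | cebada
  13 |  17 | da
  14 |   5 | daabbebdcebada
  15 |   3 | dbdaabbebdcebada
  16 |  12 | dcebada
  17 |  14 | ebada
  18 |  10 | ebdcebada

SA = [18, 0, 6, 1, 7, 16, 2, 15, 8, 4, 11, 9, 13, 17, 5, 3, 12, 14, 10]
rank  pair      lcp
   1  s[18:],s[0:]  1  'a'
   2  s[0:],s[6:]  2  'aa'
   3  s[6:],s[1:]  2  'aa'
   4  s[1:],s[7:]  1  'a'
   5  s[7:],s[16:]  1  'a'
   6  s[16:],s[2:]  2  'ad'
   7  s[2:],s[15:]  0  ''
   8  s[15:],s[8:]  1  'b'
   9  s[8:],s[4:]  1  'b'
  10  s[4:],s[11:]  2  'bd'
  11  s[11:],s[9:]  1  'b'
  12  s[9:],s[13:]  0  ''
  13  s[13:],s[17:]  0  ''
  14  s[17:],s[5:]  2  'da'
  15  s[5:],s[3:]  1  'd'
  16  s[3:],s[12:]  1  'd'
  17  s[12:],s[14:]  0  ''
  18  s[14:],s[10:]  2  'eb'

n(n+1)/2 = 19·20/2 = 190
Σ LCP = 0 + 1 + 2 + 2 + 1 + 1 + 2 + 0 + 1 + 1 + 2 + 1 + 0 + 0 + 2 + 1 + 1 + 0 + 2 = 20
distinct = 190 − 20 = 170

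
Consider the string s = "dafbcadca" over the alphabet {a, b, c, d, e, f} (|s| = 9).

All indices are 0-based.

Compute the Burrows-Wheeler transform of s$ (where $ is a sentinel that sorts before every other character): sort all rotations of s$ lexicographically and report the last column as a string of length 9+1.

accdfdb$aa

rank  rotation    last
    0  $dafbcadca  a
    1  a$dafbcadc  c
    2  adca$dafbc  c
    3  afbcadca$d  d
    4  bcadca$daf  f
    5  ca$dafbcad  d
    6  cadca$dafb  b
    7  dafbcadca$  $
    8  dca$dafbca  a
    9  fbcadca$da  a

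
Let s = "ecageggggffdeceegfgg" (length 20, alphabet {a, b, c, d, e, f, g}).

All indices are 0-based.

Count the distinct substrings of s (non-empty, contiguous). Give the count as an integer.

189

rank | idx | suffix
   0 |   2 | ageggggffdeceegfgg
   1 |   1 | cageggggffdeceegfgg
   2 |  13 | ceegfgg
   3 |  11 | deceegfgg
   4 |   0 | ecageggggffdeceegfgg
   5 |  12 | eceegfgg
   6 |  14 | eegfgg
   7 |  15 | egfgg
   8 |   4 | eggggffdeceegfgg
   9 |  10 | fdeceegfgg
  10 |   9 | ffdeceegfgg
  11 |  17 | fgg
  12 |  19 | g
  13 |   3 | geggggffdeceegfgg
  14 |   8 | gffdeceegfgg
  15 |  16 | gfgg
  16 |  18 | gg
  17 |   7 | ggffdeceegfgg
  18 |   6 | gggffdeceegfgg
  19 |   5 | ggggffdeceegfgg

SA = [2, 1, 13, 11, 0, 12, 14, 15, 4, 10, 9, 17, 19, 3, 8, 16, 18, 7, 6, 5]
[i] adj suffixes → lcp
  [1] 2/1 → 0 ('')
  [2] 1/13 → 1 ('c')
  [3] 13/11 → 0 ('')
  [4] 11/0 → 0 ('')
  [5] 0/12 → 2 ('ec')
  [6] 12/14 → 1 ('e')
  [7] 14/15 → 1 ('e')
  [8] 15/4 → 2 ('eg')
  [9] 4/10 → 0 ('')
  [10] 10/9 → 1 ('f')
  [11] 9/17 → 1 ('f')
  [12] 17/19 → 0 ('')
  [13] 19/3 → 1 ('g')
  [14] 3/8 → 1 ('g')
  [15] 8/16 → 2 ('gf')
  [16] 16/18 → 1 ('g')
  [17] 18/7 → 2 ('gg')
  [18] 7/6 → 2 ('gg')
  [19] 6/5 → 3 ('ggg')

n(n+1)/2 = 20·21/2 = 210
Σ LCP = 0 + 0 + 1 + 0 + 0 + 2 + 1 + 1 + 2 + 0 + 1 + 1 + 0 + 1 + 1 + 2 + 1 + 2 + 2 + 3 = 21
distinct = 210 − 21 = 189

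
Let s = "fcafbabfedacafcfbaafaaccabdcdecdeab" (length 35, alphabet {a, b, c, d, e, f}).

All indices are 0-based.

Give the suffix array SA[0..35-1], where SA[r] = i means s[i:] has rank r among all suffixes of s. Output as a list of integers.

rank→(start, suffix):
  0 → (20, 'aaccabdcdecdeab')
  1 → (17, 'aafaaccabdcdecdeab')
  2 → (33, 'ab')
  3 → (24, 'abdcdecdeab')
  4 → (5, 'abfedacafcfbaafaaccabdcdecdeab')
  5 → (10, 'acafcfbaafaaccabdcdecdeab')
  6 → (21, 'accabdcdecdeab')
  7 → (18, 'afaaccabdcdecdeab')
  8 → (2, 'afbabfedacafcfbaafaaccabdcdecdeab')
  9 → (12, 'afcfbaafaaccabdcdecdeab')
  10 → (34, 'b')
  11 → (16, 'baafaaccabdcdecdeab')
  12 → (4, 'babfedacafcfbaafaaccabdcdecdeab')
  13 → (25, 'bdcdecdeab')
  14 → (6, 'bfedacafcfbaafaaccabdcdecdeab')
  15 → (23, 'cabdcdecdeab')
  16 → (1, 'cafbabfedacafcfbaafaaccabdcdecdeab')
  17 → (11, 'cafcfbaafaaccabdcdecdeab')
  18 → (22, 'ccabdcdecdeab')
  19 → (30, 'cdeab')
  20 → (27, 'cdecdeab')
  21 → (14, 'cfbaafaaccabdcdecdeab')
  22 → (9, 'dacafcfbaafaaccabdcdecdeab')
  23 → (26, 'dcdecdeab')
  24 → (31, 'deab')
  25 → (28, 'decdeab')
  26 → (32, 'eab')
  27 → (29, 'ecdeab')
  28 → (8, 'edacafcfbaafaaccabdcdecdeab')
  29 → (19, 'faaccabdcdecdeab')
  30 → (15, 'fbaafaaccabdcdecdeab')
  31 → (3, 'fbabfedacafcfbaafaaccabdcdecdeab')
  32 → (0, 'fcafbabfedacafcfbaafaaccabdcdecdeab')
  33 → (13, 'fcfbaafaaccabdcdecdeab')
  34 → (7, 'fedacafcfbaafaaccabdcdecdeab')

[20, 17, 33, 24, 5, 10, 21, 18, 2, 12, 34, 16, 4, 25, 6, 23, 1, 11, 22, 30, 27, 14, 9, 26, 31, 28, 32, 29, 8, 19, 15, 3, 0, 13, 7]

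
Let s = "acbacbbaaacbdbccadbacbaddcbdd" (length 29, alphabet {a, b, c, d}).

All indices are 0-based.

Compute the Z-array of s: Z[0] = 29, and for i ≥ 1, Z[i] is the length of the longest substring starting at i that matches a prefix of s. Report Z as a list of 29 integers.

Z[0]=29
i=1: outside box; Z[1]=0
i=2: outside box; Z[2]=0
i=3: outside box; Z[3]=3 grow→box=[3,6)
i=4: min(r-i=2, Z[1]=0)=0; Z[4]=0
i=5: min(r-i=1, Z[2]=0)=0; Z[5]=0
i=6: outside box; Z[6]=0
i=7: outside box; Z[7]=1 grow→box=[7,8)
i=8: outside box; Z[8]=1 grow→box=[8,9)
i=9: outside box; Z[9]=3 grow→box=[9,12)
i=10: min(r-i=2, Z[1]=0)=0; Z[10]=0
i=11: min(r-i=1, Z[2]=0)=0; Z[11]=0
i=12: outside box; Z[12]=0
i=13: outside box; Z[13]=0
i=14: outside box; Z[14]=0
i=15: outside box; Z[15]=0
i=16: outside box; Z[16]=1 grow→box=[16,17)
i=17: outside box; Z[17]=0
i=18: outside box; Z[18]=0
i=19: outside box; Z[19]=4 grow→box=[19,23)
i=20: min(r-i=3, Z[1]=0)=0; Z[20]=0
i=21: min(r-i=2, Z[2]=0)=0; Z[21]=0
i=22: min(r-i=1, Z[3]=3)=1; Z[22]=1
i=23: outside box; Z[23]=0
i=24: outside box; Z[24]=0
i=25: outside box; Z[25]=0
i=26: outside box; Z[26]=0
i=27: outside box; Z[27]=0
i=28: outside box; Z[28]=0

[29, 0, 0, 3, 0, 0, 0, 1, 1, 3, 0, 0, 0, 0, 0, 0, 1, 0, 0, 4, 0, 0, 1, 0, 0, 0, 0, 0, 0]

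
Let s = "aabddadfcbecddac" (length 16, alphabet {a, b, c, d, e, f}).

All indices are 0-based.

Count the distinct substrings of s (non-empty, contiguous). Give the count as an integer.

rank→(start, suffix):
  0 → (0, 'aabddadfcbecddac')
  1 → (1, 'abddadfcbecddac')
  2 → (14, 'ac')
  3 → (5, 'adfcbecddac')
  4 → (2, 'bddadfcbecddac')
  5 → (9, 'becddac')
  6 → (15, 'c')
  7 → (8, 'cbecddac')
  8 → (11, 'cddac')
  9 → (13, 'dac')
  10 → (4, 'dadfcbecddac')
  11 → (12, 'ddac')
  12 → (3, 'ddadfcbecddac')
  13 → (6, 'dfcbecddac')
  14 → (10, 'ecddac')
  15 → (7, 'fcbecddac')

SA = [0, 1, 14, 5, 2, 9, 15, 8, 11, 13, 4, 12, 3, 6, 10, 7]
rank  pair      lcp
   1  s[0:],s[1:]  1  'a'
   2  s[1:],s[14:]  1  'a'
   3  s[14:],s[5:]  1  'a'
   4  s[5:],s[2:]  0  ''
   5  s[2:],s[9:]  1  'b'
   6  s[9:],s[15:]  0  ''
   7  s[15:],s[8:]  1  'c'
   8  s[8:],s[11:]  1  'c'
   9  s[11:],s[13:]  0  ''
  10  s[13:],s[4:]  2  'da'
  11  s[4:],s[12:]  1  'd'
  12  s[12:],s[3:]  3  'dda'
  13  s[3:],s[6:]  1  'd'
  14  s[6:],s[10:]  0  ''
  15  s[10:],s[7:]  0  ''

n(n+1)/2 = 16·17/2 = 136
Σ LCP = 0 + 1 + 1 + 1 + 0 + 1 + 0 + 1 + 1 + 0 + 2 + 1 + 3 + 1 + 0 + 0 = 13
distinct = 136 − 13 = 123

123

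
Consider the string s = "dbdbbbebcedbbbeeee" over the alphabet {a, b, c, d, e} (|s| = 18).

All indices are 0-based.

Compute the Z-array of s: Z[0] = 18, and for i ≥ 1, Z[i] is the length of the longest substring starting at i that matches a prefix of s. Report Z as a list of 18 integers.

[18, 0, 2, 0, 0, 0, 0, 0, 0, 0, 2, 0, 0, 0, 0, 0, 0, 0]

Z[0]=18
i=1: i≥r, start 0; Z[1]=0
i=2: i≥r, start 0; Z[2]=2 scan→box=[2,4)
i=3: min(r-i=1, Z[1]=0)=0; Z[3]=0
i=4: i≥r, start 0; Z[4]=0
i=5: i≥r, start 0; Z[5]=0
i=6: i≥r, start 0; Z[6]=0
i=7: i≥r, start 0; Z[7]=0
i=8: i≥r, start 0; Z[8]=0
i=9: i≥r, start 0; Z[9]=0
i=10: i≥r, start 0; Z[10]=2 scan→box=[10,12)
i=11: min(r-i=1, Z[1]=0)=0; Z[11]=0
i=12: i≥r, start 0; Z[12]=0
i=13: i≥r, start 0; Z[13]=0
i=14: i≥r, start 0; Z[14]=0
i=15: i≥r, start 0; Z[15]=0
i=16: i≥r, start 0; Z[16]=0
i=17: i≥r, start 0; Z[17]=0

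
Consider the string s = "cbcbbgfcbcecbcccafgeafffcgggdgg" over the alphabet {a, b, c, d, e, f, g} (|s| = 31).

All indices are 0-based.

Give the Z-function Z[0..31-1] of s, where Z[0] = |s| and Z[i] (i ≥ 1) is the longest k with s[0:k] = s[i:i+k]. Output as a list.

Z[0]=31
i=1: i≥r, start 0; Z[1]=0
i=2: i≥r, start 0; Z[2]=2 grow→box=[2,4)
i=3: min(r-i=1, Z[1]=0)=0; Z[3]=0
i=4: i≥r, start 0; Z[4]=0
i=5: i≥r, start 0; Z[5]=0
i=6: i≥r, start 0; Z[6]=0
i=7: i≥r, start 0; Z[7]=3 grow→box=[7,10)
i=8: min(r-i=2, Z[1]=0)=0; Z[8]=0
i=9: min(r-i=1, Z[2]=2)=1; Z[9]=1
i=10: i≥r, start 0; Z[10]=0
i=11: i≥r, start 0; Z[11]=3 grow→box=[11,14)
i=12: min(r-i=2, Z[1]=0)=0; Z[12]=0
i=13: min(r-i=1, Z[2]=2)=1; Z[13]=1
i=14: i≥r, start 0; Z[14]=1 grow→box=[14,15)
i=15: i≥r, start 0; Z[15]=1 grow→box=[15,16)
i=16: i≥r, start 0; Z[16]=0
i=17: i≥r, start 0; Z[17]=0
i=18: i≥r, start 0; Z[18]=0
i=19: i≥r, start 0; Z[19]=0
i=20: i≥r, start 0; Z[20]=0
i=21: i≥r, start 0; Z[21]=0
i=22: i≥r, start 0; Z[22]=0
i=23: i≥r, start 0; Z[23]=0
i=24: i≥r, start 0; Z[24]=1 grow→box=[24,25)
i=25: i≥r, start 0; Z[25]=0
i=26: i≥r, start 0; Z[26]=0
i=27: i≥r, start 0; Z[27]=0
i=28: i≥r, start 0; Z[28]=0
i=29: i≥r, start 0; Z[29]=0
i=30: i≥r, start 0; Z[30]=0

[31, 0, 2, 0, 0, 0, 0, 3, 0, 1, 0, 3, 0, 1, 1, 1, 0, 0, 0, 0, 0, 0, 0, 0, 1, 0, 0, 0, 0, 0, 0]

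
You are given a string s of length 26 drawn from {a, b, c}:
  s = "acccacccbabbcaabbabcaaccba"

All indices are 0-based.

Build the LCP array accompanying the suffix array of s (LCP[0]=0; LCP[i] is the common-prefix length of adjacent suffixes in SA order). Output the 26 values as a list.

rank→(start, suffix):
  0 → (25, 'a')
  1 → (13, 'aabbabcaaccba')
  2 → (20, 'aaccba')
  3 → (14, 'abbabcaaccba')
  4 → (9, 'abbcaabbabcaaccba')
  5 → (17, 'abcaaccba')
  6 → (21, 'accba')
  7 → (0, 'acccacccbabbcaabbabcaaccba')
  8 → (4, 'acccbabbcaabbabcaaccba')
  9 → (24, 'ba')
  10 → (8, 'babbcaabbabcaaccba')
  11 → (16, 'babcaaccba')
  12 → (15, 'bbabcaaccba')
  13 → (10, 'bbcaabbabcaaccba')
  14 → (11, 'bcaabbabcaaccba')
  15 → (18, 'bcaaccba')
  16 → (12, 'caabbabcaaccba')
  17 → (19, 'caaccba')
  18 → (3, 'cacccbabbcaabbabcaaccba')
  19 → (23, 'cba')
  20 → (7, 'cbabbcaabbabcaaccba')
  21 → (2, 'ccacccbabbcaabbabcaaccba')
  22 → (22, 'ccba')
  23 → (6, 'ccbabbcaabbabcaaccba')
  24 → (1, 'cccacccbabbcaabbabcaaccba')
  25 → (5, 'cccbabbcaabbabcaaccba')

SA = [25, 13, 20, 14, 9, 17, 21, 0, 4, 24, 8, 16, 15, 10, 11, 18, 12, 19, 3, 23, 7, 2, 22, 6, 1, 5]
i: (SA[i-1],SA[i]) lcp shared
  1: (25,13) 1 'a'
  2: (13,20) 2 'aa'
  3: (20,14) 1 'a'
  4: (14,9) 3 'abb'
  5: (9,17) 2 'ab'
  6: (17,21) 1 'a'
  7: (21,0) 3 'acc'
  8: (0,4) 4 'accc'
  9: (4,24) 0 ''
  10: (24,8) 2 'ba'
  11: (8,16) 3 'bab'
  12: (16,15) 1 'b'
  13: (15,10) 2 'bb'
  14: (10,11) 1 'b'
  15: (11,18) 4 'bcaa'
  16: (18,12) 0 ''
  17: (12,19) 3 'caa'
  18: (19,3) 2 'ca'
  19: (3,23) 1 'c'
  20: (23,7) 3 'cba'
  21: (7,2) 1 'c'
  22: (2,22) 2 'cc'
  23: (22,6) 4 'ccba'
  24: (6,1) 2 'cc'
  25: (1,5) 3 'ccc'

[0, 1, 2, 1, 3, 2, 1, 3, 4, 0, 2, 3, 1, 2, 1, 4, 0, 3, 2, 1, 3, 1, 2, 4, 2, 3]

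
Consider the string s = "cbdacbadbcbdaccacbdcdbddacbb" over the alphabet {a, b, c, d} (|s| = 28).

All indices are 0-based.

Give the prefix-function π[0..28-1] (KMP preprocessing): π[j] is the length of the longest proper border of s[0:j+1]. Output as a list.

[0, 0, 0, 0, 1, 2, 0, 0, 0, 1, 2, 3, 4, 5, 1, 0, 1, 2, 3, 1, 0, 0, 0, 0, 0, 1, 2, 0]

π[0] = 0
j=1 s[j]='b': π[1]=0 (border '')
j=2 s[j]='d': π[2]=0 (border '')
j=3 s[j]='a': π[3]=0 (border '')
j=4 s[j]='c': π[4]=1 (border 'c')
j=5 s[j]='b': π[5]=2 (border 'cb')
j=6 s[j]='a': k: 2→0; π[6]=0 (border '')
j=7 s[j]='d': π[7]=0 (border '')
j=8 s[j]='b': π[8]=0 (border '')
j=9 s[j]='c': π[9]=1 (border 'c')
j=10 s[j]='b': π[10]=2 (border 'cb')
j=11 s[j]='d': π[11]=3 (border 'cbd')
j=12 s[j]='a': π[12]=4 (border 'cbda')
j=13 s[j]='c': π[13]=5 (border 'cbdac')
j=14 s[j]='c': k: 5→1→0; π[14]=1 (border 'c')
j=15 s[j]='a': k: 1→0; π[15]=0 (border '')
j=16 s[j]='c': π[16]=1 (border 'c')
j=17 s[j]='b': π[17]=2 (border 'cb')
j=18 s[j]='d': π[18]=3 (border 'cbd')
j=19 s[j]='c': k: 3→0; π[19]=1 (border 'c')
j=20 s[j]='d': k: 1→0; π[20]=0 (border '')
j=21 s[j]='b': π[21]=0 (border '')
j=22 s[j]='d': π[22]=0 (border '')
j=23 s[j]='d': π[23]=0 (border '')
j=24 s[j]='a': π[24]=0 (border '')
j=25 s[j]='c': π[25]=1 (border 'c')
j=26 s[j]='b': π[26]=2 (border 'cb')
j=27 s[j]='b': k: 2→0; π[27]=0 (border '')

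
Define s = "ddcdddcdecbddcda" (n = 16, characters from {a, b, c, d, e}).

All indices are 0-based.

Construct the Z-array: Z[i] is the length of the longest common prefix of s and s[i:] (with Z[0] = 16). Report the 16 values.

Z[0]=16
i=1: fresh scan; Z[1]=1 extend→box=[1,2)
i=2: fresh scan; Z[2]=0
i=3: fresh scan; Z[3]=2 extend→box=[3,5)
i=4: min(r-i=1, Z[1]=1)=1; Z[4]=4 extend→box=[4,8)
i=5: min(r-i=3, Z[1]=1)=1; Z[5]=1
i=6: min(r-i=2, Z[2]=0)=0; Z[6]=0
i=7: min(r-i=1, Z[3]=2)=1; Z[7]=1
i=8: fresh scan; Z[8]=0
i=9: fresh scan; Z[9]=0
i=10: fresh scan; Z[10]=0
i=11: fresh scan; Z[11]=4 extend→box=[11,15)
i=12: min(r-i=3, Z[1]=1)=1; Z[12]=1
i=13: min(r-i=2, Z[2]=0)=0; Z[13]=0
i=14: min(r-i=1, Z[3]=2)=1; Z[14]=1
i=15: fresh scan; Z[15]=0

[16, 1, 0, 2, 4, 1, 0, 1, 0, 0, 0, 4, 1, 0, 1, 0]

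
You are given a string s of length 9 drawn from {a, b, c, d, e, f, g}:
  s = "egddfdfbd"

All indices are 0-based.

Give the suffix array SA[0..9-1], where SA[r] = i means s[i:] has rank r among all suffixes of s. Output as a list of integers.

rank | idx | suffix
   0 |   7 | bd
   1 |   8 | d
   2 |   2 | ddfdfbd
   3 |   5 | dfbd
   4 |   3 | dfdfbd
   5 |   0 | egddfdfbd
   6 |   6 | fbd
   7 |   4 | fdfbd
   8 |   1 | gddfdfbd

[7, 8, 2, 5, 3, 0, 6, 4, 1]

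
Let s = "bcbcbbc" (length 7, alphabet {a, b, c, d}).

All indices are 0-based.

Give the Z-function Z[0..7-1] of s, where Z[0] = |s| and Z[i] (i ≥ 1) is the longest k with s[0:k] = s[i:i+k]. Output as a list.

[7, 0, 3, 0, 1, 2, 0]

Z[0]=7
i=1: fresh scan; Z[1]=0
i=2: fresh scan; Z[2]=3 grow→box=[2,5)
i=3: min(r-i=2, Z[1]=0)=0; Z[3]=0
i=4: min(r-i=1, Z[2]=3)=1; Z[4]=1
i=5: fresh scan; Z[5]=2 grow→box=[5,7)
i=6: min(r-i=1, Z[1]=0)=0; Z[6]=0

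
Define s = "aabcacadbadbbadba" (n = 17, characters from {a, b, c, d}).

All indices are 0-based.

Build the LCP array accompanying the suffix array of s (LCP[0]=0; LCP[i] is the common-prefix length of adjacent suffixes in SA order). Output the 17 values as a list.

rank→(start, suffix):
  0 → (16, 'a')
  1 → (0, 'aabcacadbadbbadba')
  2 → (1, 'abcacadbadbbadba')
  3 → (4, 'acadbadbbadba')
  4 → (13, 'adba')
  5 → (6, 'adbadbbadba')
  6 → (9, 'adbbadba')
  7 → (15, 'ba')
  8 → (12, 'badba')
  9 → (8, 'badbbadba')
  10 → (11, 'bbadba')
  11 → (2, 'bcacadbadbbadba')
  12 → (3, 'cacadbadbbadba')
  13 → (5, 'cadbadbbadba')
  14 → (14, 'dba')
  15 → (7, 'dbadbbadba')
  16 → (10, 'dbbadba')

SA = [16, 0, 1, 4, 13, 6, 9, 15, 12, 8, 11, 2, 3, 5, 14, 7, 10]
rank  pair      lcp
   1  s[16:],s[0:]  1  'a'
   2  s[0:],s[1:]  1  'a'
   3  s[1:],s[4:]  1  'a'
   4  s[4:],s[13:]  1  'a'
   5  s[13:],s[6:]  4  'adba'
   6  s[6:],s[9:]  3  'adb'
   7  s[9:],s[15:]  0  ''
   8  s[15:],s[12:]  2  'ba'
   9  s[12:],s[8:]  4  'badb'
  10  s[8:],s[11:]  1  'b'
  11  s[11:],s[2:]  1  'b'
  12  s[2:],s[3:]  0  ''
  13  s[3:],s[5:]  2  'ca'
  14  s[5:],s[14:]  0  ''
  15  s[14:],s[7:]  3  'dba'
  16  s[7:],s[10:]  2  'db'

[0, 1, 1, 1, 1, 4, 3, 0, 2, 4, 1, 1, 0, 2, 0, 3, 2]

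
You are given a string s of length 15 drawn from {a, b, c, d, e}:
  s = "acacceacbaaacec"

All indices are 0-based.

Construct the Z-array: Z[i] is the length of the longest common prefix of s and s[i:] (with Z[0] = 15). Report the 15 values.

Z[0]=15
i=1: i≥r, start 0; Z[1]=0
i=2: i≥r, start 0; Z[2]=2 extend→box=[2,4)
i=3: min(r-i=1, Z[1]=0)=0; Z[3]=0
i=4: i≥r, start 0; Z[4]=0
i=5: i≥r, start 0; Z[5]=0
i=6: i≥r, start 0; Z[6]=2 extend→box=[6,8)
i=7: min(r-i=1, Z[1]=0)=0; Z[7]=0
i=8: i≥r, start 0; Z[8]=0
i=9: i≥r, start 0; Z[9]=1 extend→box=[9,10)
i=10: i≥r, start 0; Z[10]=1 extend→box=[10,11)
i=11: i≥r, start 0; Z[11]=2 extend→box=[11,13)
i=12: min(r-i=1, Z[1]=0)=0; Z[12]=0
i=13: i≥r, start 0; Z[13]=0
i=14: i≥r, start 0; Z[14]=0

[15, 0, 2, 0, 0, 0, 2, 0, 0, 1, 1, 2, 0, 0, 0]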